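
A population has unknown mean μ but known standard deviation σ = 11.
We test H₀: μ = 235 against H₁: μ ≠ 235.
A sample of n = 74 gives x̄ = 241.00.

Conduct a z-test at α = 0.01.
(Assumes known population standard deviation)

Standard error: SE = σ/√n = 11/√74 = 1.2787
z-statistic: z = (x̄ - μ₀)/SE = (241.00 - 235)/1.2787 = 4.6923
Critical value: ±2.576
p-value < 0.0001
Decision: reject H₀

Answer: z = 4.6923, reject H₀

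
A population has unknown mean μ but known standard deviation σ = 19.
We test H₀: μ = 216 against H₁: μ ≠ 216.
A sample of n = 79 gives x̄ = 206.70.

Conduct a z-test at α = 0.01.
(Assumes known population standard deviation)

Standard error: SE = σ/√n = 19/√79 = 2.1377
z-statistic: z = (x̄ - μ₀)/SE = (206.70 - 216)/2.1377 = -4.3505
Critical value: ±2.576
p-value < 0.0001
Decision: reject H₀

Answer: z = -4.3505, reject H₀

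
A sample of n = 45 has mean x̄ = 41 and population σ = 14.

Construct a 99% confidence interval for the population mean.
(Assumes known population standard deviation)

Answer: (35.6239, 46.3761)

Derivation:
Confidence level: 99%, α = 0.01
z_0.005 = 2.576
SE = σ/√n = 14/√45 = 2.0870
Margin of error = 2.576 × 2.0870 = 5.3761
CI: x̄ ± margin = 41 ± 5.3761
CI: (35.6239, 46.3761)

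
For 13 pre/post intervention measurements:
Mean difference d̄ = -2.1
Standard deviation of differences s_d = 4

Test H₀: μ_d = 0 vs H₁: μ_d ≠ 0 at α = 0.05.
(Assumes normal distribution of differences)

df = n - 1 = 12
SE = s_d/√n = 4/√13 = 1.1094
t = d̄/SE = -2.1/1.1094 = -1.8929
Critical value: t_{0.025,12} = ±2.179
p-value ≈ 0.0827
Decision: fail to reject H₀

Answer: t = -1.8929, fail to reject H₀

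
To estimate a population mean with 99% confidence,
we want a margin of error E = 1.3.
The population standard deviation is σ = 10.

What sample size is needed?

Answer: n = 393

Derivation:
z_0.005 = 2.576
n = (z×σ/E)² = (2.576×10/1.3)²
n = 392.6495
Round up: n = 393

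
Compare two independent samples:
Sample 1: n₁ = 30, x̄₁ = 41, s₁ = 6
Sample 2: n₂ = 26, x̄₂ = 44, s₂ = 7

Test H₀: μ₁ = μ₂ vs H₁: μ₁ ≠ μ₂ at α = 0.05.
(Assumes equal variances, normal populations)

Pooled variance: s²_p = [29×6² + 25×7²]/(54) = 42.0185
s_p = 6.4822
SE = s_p×√(1/n₁ + 1/n₂) = 6.4822×√(1/30 + 1/26) = 1.7369
t = (x̄₁ - x̄₂)/SE = (41 - 44)/1.7369 = -1.7272
df = 54, t-critical = ±2.005
Decision: fail to reject H₀

Answer: t = -1.7272, fail to reject H₀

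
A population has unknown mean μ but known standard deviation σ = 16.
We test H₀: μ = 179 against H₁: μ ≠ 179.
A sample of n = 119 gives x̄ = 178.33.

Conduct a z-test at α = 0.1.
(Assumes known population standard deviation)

Answer: z = -0.4568, fail to reject H₀

Derivation:
Standard error: SE = σ/√n = 16/√119 = 1.4667
z-statistic: z = (x̄ - μ₀)/SE = (178.33 - 179)/1.4667 = -0.4568
Critical value: ±1.645
p-value = 0.6478
Decision: fail to reject H₀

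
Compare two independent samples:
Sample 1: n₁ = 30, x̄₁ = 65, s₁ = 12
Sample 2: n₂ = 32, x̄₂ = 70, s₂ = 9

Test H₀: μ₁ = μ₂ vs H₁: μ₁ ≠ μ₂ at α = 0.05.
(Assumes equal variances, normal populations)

Pooled variance: s²_p = [29×12² + 31×9²]/(60) = 111.4500
s_p = 10.5570
SE = s_p×√(1/n₁ + 1/n₂) = 10.5570×√(1/30 + 1/32) = 2.6829
t = (x̄₁ - x̄₂)/SE = (65 - 70)/2.6829 = -1.8637
df = 60, t-critical = ±2.000
Decision: fail to reject H₀

Answer: t = -1.8637, fail to reject H₀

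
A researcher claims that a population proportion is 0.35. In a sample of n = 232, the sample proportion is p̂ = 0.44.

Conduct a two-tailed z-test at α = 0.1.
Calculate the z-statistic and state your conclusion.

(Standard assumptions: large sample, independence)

H₀: p = 0.35, H₁: p ≠ 0.35
Standard error: SE = √(p₀(1-p₀)/n) = √(0.35×0.65/232) = 0.031315
z-statistic: z = (p̂ - p₀)/SE = (0.44 - 0.35)/0.031315 = 2.8740
Critical value: z_0.05 = ±1.645
p-value = 0.0041
Decision: reject H₀ at α = 0.1

Answer: z = 2.8740, reject H₀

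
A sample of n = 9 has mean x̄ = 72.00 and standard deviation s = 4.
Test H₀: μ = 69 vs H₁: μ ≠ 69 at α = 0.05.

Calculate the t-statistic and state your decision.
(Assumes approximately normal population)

Answer: t = 2.2501, fail to reject H₀

Derivation:
df = n - 1 = 8
SE = s/√n = 4/√9 = 1.3333
t = (x̄ - μ₀)/SE = (72.00 - 69)/1.3333 = 2.2501
Critical value: t_{0.025,8} = ±2.306
p-value ≈ 0.0546
Decision: fail to reject H₀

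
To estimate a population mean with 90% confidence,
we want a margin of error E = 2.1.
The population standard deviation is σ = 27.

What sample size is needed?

Answer: n = 448

Derivation:
z_0.05 = 1.645
n = (z×σ/E)² = (1.645×27/2.1)²
n = 447.3225
Round up: n = 448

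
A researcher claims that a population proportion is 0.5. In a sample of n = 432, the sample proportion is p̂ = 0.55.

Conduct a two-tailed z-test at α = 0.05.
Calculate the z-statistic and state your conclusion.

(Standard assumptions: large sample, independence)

H₀: p = 0.5, H₁: p ≠ 0.5
Standard error: SE = √(p₀(1-p₀)/n) = √(0.5×0.5/432) = 0.024056
z-statistic: z = (p̂ - p₀)/SE = (0.55 - 0.5)/0.024056 = 2.0785
Critical value: z_0.025 = ±1.960
p-value = 0.0377
Decision: reject H₀ at α = 0.05

Answer: z = 2.0785, reject H₀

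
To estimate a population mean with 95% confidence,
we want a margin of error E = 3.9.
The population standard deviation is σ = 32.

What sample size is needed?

z_0.025 = 1.960
n = (z×σ/E)² = (1.960×32/3.9)²
n = 258.6324
Round up: n = 259

Answer: n = 259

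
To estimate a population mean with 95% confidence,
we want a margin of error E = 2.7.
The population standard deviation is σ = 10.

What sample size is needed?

z_0.025 = 1.960
n = (z×σ/E)² = (1.960×10/2.7)²
n = 52.6968
Round up: n = 53

Answer: n = 53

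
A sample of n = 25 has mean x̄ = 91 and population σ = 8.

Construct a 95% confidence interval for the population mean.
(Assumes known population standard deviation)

Answer: (87.8640, 94.1360)

Derivation:
Confidence level: 95%, α = 0.05
z_0.025 = 1.960
SE = σ/√n = 8/√25 = 1.6000
Margin of error = 1.960 × 1.6000 = 3.1360
CI: x̄ ± margin = 91 ± 3.1360
CI: (87.8640, 94.1360)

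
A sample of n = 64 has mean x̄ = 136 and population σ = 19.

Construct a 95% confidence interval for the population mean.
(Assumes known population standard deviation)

Confidence level: 95%, α = 0.05
z_0.025 = 1.960
SE = σ/√n = 19/√64 = 2.3750
Margin of error = 1.960 × 2.3750 = 4.6550
CI: x̄ ± margin = 136 ± 4.6550
CI: (131.3450, 140.6550)

Answer: (131.3450, 140.6550)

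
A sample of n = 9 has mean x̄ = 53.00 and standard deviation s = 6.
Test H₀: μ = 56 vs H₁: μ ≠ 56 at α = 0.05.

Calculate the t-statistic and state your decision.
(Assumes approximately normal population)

Answer: t = -1.5000, fail to reject H₀

Derivation:
df = n - 1 = 8
SE = s/√n = 6/√9 = 2.0000
t = (x̄ - μ₀)/SE = (53.00 - 56)/2.0000 = -1.5000
Critical value: t_{0.025,8} = ±2.306
p-value ≈ 0.1720
Decision: fail to reject H₀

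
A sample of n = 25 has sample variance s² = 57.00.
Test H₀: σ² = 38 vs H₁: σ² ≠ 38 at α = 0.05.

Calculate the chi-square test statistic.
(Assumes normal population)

Answer: χ² = 36.0000, fail to reject H₀

Derivation:
df = n - 1 = 24
χ² = (n-1)s²/σ₀² = 24×57.00/38 = 36.0000
Critical values: χ²_{0.975,24} = 12.401, χ²_{0.025,24} = 39.364
Rejection region: χ² < 12.401 or χ² > 39.364
Decision: fail to reject H₀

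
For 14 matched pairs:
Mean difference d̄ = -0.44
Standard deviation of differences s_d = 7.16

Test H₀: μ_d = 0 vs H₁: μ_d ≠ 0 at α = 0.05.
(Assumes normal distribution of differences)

df = n - 1 = 13
SE = s_d/√n = 7.16/√14 = 1.9136
t = d̄/SE = -0.44/1.9136 = -0.2299
Critical value: t_{0.025,13} = ±2.160
p-value ≈ 0.8217
Decision: fail to reject H₀

Answer: t = -0.2299, fail to reject H₀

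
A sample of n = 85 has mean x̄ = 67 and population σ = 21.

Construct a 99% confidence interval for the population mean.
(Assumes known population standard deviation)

Confidence level: 99%, α = 0.01
z_0.005 = 2.576
SE = σ/√n = 21/√85 = 2.2778
Margin of error = 2.576 × 2.2778 = 5.8676
CI: x̄ ± margin = 67 ± 5.8676
CI: (61.1324, 72.8676)

Answer: (61.1324, 72.8676)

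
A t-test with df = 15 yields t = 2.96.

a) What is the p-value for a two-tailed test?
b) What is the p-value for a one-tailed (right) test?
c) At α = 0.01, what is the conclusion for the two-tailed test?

Answer: a) 0.0097, b) 0.0049, c) reject H₀

Derivation:
Using t-distribution with df = 15:
a) Two-tailed: p = 2×P(T > 2.96) = 0.0097
b) One-tailed: p = P(T > 2.96) = 0.0049
c) 0.0097 < 0.01, reject H₀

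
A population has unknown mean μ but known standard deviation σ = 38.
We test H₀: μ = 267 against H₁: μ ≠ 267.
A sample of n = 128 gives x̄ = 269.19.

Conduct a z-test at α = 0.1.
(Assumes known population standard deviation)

Answer: z = 0.6520, fail to reject H₀

Derivation:
Standard error: SE = σ/√n = 38/√128 = 3.3588
z-statistic: z = (x̄ - μ₀)/SE = (269.19 - 267)/3.3588 = 0.6520
Critical value: ±1.645
p-value = 0.5144
Decision: fail to reject H₀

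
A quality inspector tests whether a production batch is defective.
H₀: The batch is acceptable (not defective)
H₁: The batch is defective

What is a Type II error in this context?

Answer: Shipping a defective batch to customers

Derivation:
Type I error: rejecting H₀ when it is actually true (false positive).
Type II error: failing to reject H₀ when H₁ is actually true (false negative).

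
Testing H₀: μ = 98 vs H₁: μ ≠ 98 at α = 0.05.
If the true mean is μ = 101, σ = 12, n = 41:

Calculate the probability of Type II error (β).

SE = σ/√n = 12/√41 = 1.8741
Critical values: μ₀ ± z_0.025×SE = 98 ± 1.960×1.8741
Acceptance region: (94.3268, 101.6732)
Under H₁ (μ = 101): z_high = (101.6732 - 101)/1.8741 = 0.3592, z_low = (94.3268 - 101)/1.8741 = -3.5607
β = P(not reject | H₁) = Φ(0.3592) - Φ(-3.5607) ≈ 0.6401

Answer: β ≈ 0.6401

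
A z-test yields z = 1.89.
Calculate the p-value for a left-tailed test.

For z = 1.89:
p = P(Z < 1.89) = Φ(1.89) = 0.9706

Answer: p-value ≈ 0.9706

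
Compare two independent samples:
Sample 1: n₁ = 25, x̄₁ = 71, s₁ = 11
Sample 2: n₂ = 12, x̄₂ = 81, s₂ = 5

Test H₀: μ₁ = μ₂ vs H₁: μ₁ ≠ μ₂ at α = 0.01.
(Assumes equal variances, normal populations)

Pooled variance: s²_p = [24×11² + 11×5²]/(35) = 90.8286
s_p = 9.5304
SE = s_p×√(1/n₁ + 1/n₂) = 9.5304×√(1/25 + 1/12) = 3.3470
t = (x̄₁ - x̄₂)/SE = (71 - 81)/3.3470 = -2.9878
df = 35, t-critical = ±2.724
Decision: reject H₀

Answer: t = -2.9878, reject H₀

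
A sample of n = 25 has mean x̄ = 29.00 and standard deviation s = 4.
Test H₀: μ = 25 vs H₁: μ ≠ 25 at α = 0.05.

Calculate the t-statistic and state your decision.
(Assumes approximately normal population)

Answer: t = 5.0000, reject H₀

Derivation:
df = n - 1 = 24
SE = s/√n = 4/√25 = 0.8000
t = (x̄ - μ₀)/SE = (29.00 - 25)/0.8000 = 5.0000
Critical value: t_{0.025,24} = ±2.064
p-value < 0.0001
Decision: reject H₀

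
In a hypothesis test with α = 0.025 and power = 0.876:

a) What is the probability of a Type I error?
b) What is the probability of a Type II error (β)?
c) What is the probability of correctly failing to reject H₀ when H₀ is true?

a) Type I error probability = α = 0.025
b) Power = P(reject H₀ | H₁ true) = 1 - β = 0.876, so Type II error probability = β = 1 - Power = 0.124
c) P(fail to reject H₀ | H₀ true) = 1 - α = 0.975

Answer: a) 0.025, b) 0.124, c) 0.975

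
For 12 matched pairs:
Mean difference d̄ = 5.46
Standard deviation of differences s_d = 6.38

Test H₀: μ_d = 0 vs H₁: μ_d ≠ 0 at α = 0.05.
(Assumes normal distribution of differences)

df = n - 1 = 11
SE = s_d/√n = 6.38/√12 = 1.8417
t = d̄/SE = 5.46/1.8417 = 2.9647
Critical value: t_{0.025,11} = ±2.201
p-value ≈ 0.0129
Decision: reject H₀

Answer: t = 2.9647, reject H₀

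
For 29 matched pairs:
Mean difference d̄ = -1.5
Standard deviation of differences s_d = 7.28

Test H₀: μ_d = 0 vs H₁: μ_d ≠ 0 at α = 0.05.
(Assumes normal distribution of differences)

df = n - 1 = 28
SE = s_d/√n = 7.28/√29 = 1.3519
t = d̄/SE = -1.5/1.3519 = -1.1095
Critical value: t_{0.025,28} = ±2.048
p-value ≈ 0.2767
Decision: fail to reject H₀

Answer: t = -1.1095, fail to reject H₀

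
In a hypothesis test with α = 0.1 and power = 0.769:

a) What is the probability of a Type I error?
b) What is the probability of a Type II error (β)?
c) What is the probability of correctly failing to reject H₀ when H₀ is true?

Answer: a) 0.1, b) 0.231, c) 0.9

Derivation:
a) Type I error probability = α = 0.1
b) Power = P(reject H₀ | H₁ true) = 1 - β = 0.769, so Type II error probability = β = 1 - Power = 0.231
c) P(fail to reject H₀ | H₀ true) = 1 - α = 0.9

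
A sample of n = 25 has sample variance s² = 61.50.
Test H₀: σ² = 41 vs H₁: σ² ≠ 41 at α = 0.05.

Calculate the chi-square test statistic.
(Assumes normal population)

Answer: χ² = 36.0000, fail to reject H₀

Derivation:
df = n - 1 = 24
χ² = (n-1)s²/σ₀² = 24×61.50/41 = 36.0000
Critical values: χ²_{0.975,24} = 12.401, χ²_{0.025,24} = 39.364
Rejection region: χ² < 12.401 or χ² > 39.364
Decision: fail to reject H₀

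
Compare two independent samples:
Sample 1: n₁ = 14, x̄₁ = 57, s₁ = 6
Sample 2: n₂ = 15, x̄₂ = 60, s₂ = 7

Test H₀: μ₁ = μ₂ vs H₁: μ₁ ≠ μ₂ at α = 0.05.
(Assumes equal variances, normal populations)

Pooled variance: s²_p = [13×6² + 14×7²]/(27) = 42.7407
s_p = 6.5376
SE = s_p×√(1/n₁ + 1/n₂) = 6.5376×√(1/14 + 1/15) = 2.4294
t = (x̄₁ - x̄₂)/SE = (57 - 60)/2.4294 = -1.2349
df = 27, t-critical = ±2.052
Decision: fail to reject H₀

Answer: t = -1.2349, fail to reject H₀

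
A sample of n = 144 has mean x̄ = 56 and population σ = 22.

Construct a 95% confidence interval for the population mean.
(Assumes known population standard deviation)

Confidence level: 95%, α = 0.05
z_0.025 = 1.960
SE = σ/√n = 22/√144 = 1.8333
Margin of error = 1.960 × 1.8333 = 3.5933
CI: x̄ ± margin = 56 ± 3.5933
CI: (52.4067, 59.5933)

Answer: (52.4067, 59.5933)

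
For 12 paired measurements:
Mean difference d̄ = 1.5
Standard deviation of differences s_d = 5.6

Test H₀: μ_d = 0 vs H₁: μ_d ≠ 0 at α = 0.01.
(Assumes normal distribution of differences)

df = n - 1 = 11
SE = s_d/√n = 5.6/√12 = 1.6166
t = d̄/SE = 1.5/1.6166 = 0.9279
Critical value: t_{0.005,11} = ±3.106
p-value ≈ 0.3734
Decision: fail to reject H₀

Answer: t = 0.9279, fail to reject H₀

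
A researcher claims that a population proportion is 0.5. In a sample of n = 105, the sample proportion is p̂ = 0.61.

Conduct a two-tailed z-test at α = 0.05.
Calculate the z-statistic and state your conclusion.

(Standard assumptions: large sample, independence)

H₀: p = 0.5, H₁: p ≠ 0.5
Standard error: SE = √(p₀(1-p₀)/n) = √(0.5×0.5/105) = 0.048795
z-statistic: z = (p̂ - p₀)/SE = (0.61 - 0.5)/0.048795 = 2.2543
Critical value: z_0.025 = ±1.960
p-value = 0.0242
Decision: reject H₀ at α = 0.05

Answer: z = 2.2543, reject H₀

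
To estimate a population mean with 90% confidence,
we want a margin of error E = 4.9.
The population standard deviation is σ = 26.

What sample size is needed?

Answer: n = 77

Derivation:
z_0.05 = 1.645
n = (z×σ/E)² = (1.645×26/4.9)²
n = 76.1880
Round up: n = 77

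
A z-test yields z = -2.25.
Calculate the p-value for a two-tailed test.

Answer: p-value ≈ 0.0244

Derivation:
For z = -2.25:
p = 2×P(Z > |-2.25|) = 2×(1 - Φ(2.25)) = 0.0244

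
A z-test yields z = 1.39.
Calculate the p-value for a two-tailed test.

For z = 1.39:
p = 2×P(Z > |1.39|) = 2×(1 - Φ(1.39)) = 0.1645

Answer: p-value ≈ 0.1645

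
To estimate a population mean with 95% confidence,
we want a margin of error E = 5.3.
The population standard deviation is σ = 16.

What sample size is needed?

z_0.025 = 1.960
n = (z×σ/E)² = (1.960×16/5.3)²
n = 35.0107
Round up: n = 36

Answer: n = 36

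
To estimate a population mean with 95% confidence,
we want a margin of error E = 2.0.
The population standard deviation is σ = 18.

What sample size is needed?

Answer: n = 312

Derivation:
z_0.025 = 1.960
n = (z×σ/E)² = (1.960×18/2.0)²
n = 311.1696
Round up: n = 312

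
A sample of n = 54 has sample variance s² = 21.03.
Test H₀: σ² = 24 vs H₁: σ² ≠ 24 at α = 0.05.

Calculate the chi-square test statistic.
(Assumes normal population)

df = n - 1 = 53
χ² = (n-1)s²/σ₀² = 53×21.03/24 = 46.4413
Critical values: χ²_{0.975,53} = 34.776, χ²_{0.025,53} = 75.002
Rejection region: χ² < 34.776 or χ² > 75.002
Decision: fail to reject H₀

Answer: χ² = 46.4413, fail to reject H₀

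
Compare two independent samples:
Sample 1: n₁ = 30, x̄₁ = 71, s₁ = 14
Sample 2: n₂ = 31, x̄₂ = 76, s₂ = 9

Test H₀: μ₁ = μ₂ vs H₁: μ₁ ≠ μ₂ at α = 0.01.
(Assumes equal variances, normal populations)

Pooled variance: s²_p = [29×14² + 30×9²]/(59) = 137.5254
s_p = 11.7271
SE = s_p×√(1/n₁ + 1/n₂) = 11.7271×√(1/30 + 1/31) = 3.0034
t = (x̄₁ - x̄₂)/SE = (71 - 76)/3.0034 = -1.6648
df = 59, t-critical = ±2.662
Decision: fail to reject H₀

Answer: t = -1.6648, fail to reject H₀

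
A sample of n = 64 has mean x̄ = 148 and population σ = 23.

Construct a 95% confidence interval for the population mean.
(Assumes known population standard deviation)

Answer: (142.3650, 153.6350)

Derivation:
Confidence level: 95%, α = 0.05
z_0.025 = 1.960
SE = σ/√n = 23/√64 = 2.8750
Margin of error = 1.960 × 2.8750 = 5.6350
CI: x̄ ± margin = 148 ± 5.6350
CI: (142.3650, 153.6350)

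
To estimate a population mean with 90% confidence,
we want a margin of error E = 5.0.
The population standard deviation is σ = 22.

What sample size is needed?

Answer: n = 53

Derivation:
z_0.05 = 1.645
n = (z×σ/E)² = (1.645×22/5.0)²
n = 52.3886
Round up: n = 53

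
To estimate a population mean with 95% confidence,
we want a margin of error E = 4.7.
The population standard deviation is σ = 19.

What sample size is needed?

z_0.025 = 1.960
n = (z×σ/E)² = (1.960×19/4.7)²
n = 62.7803
Round up: n = 63

Answer: n = 63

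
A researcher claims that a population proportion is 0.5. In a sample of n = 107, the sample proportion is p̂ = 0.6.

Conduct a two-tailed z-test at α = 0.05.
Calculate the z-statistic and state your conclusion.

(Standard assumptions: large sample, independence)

H₀: p = 0.5, H₁: p ≠ 0.5
Standard error: SE = √(p₀(1-p₀)/n) = √(0.5×0.5/107) = 0.048337
z-statistic: z = (p̂ - p₀)/SE = (0.6 - 0.5)/0.048337 = 2.0688
Critical value: z_0.025 = ±1.960
p-value = 0.0386
Decision: reject H₀ at α = 0.05

Answer: z = 2.0688, reject H₀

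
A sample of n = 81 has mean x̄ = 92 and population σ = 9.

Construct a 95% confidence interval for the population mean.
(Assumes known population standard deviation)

Confidence level: 95%, α = 0.05
z_0.025 = 1.960
SE = σ/√n = 9/√81 = 1.0000
Margin of error = 1.960 × 1.0000 = 1.9600
CI: x̄ ± margin = 92 ± 1.9600
CI: (90.0400, 93.9600)

Answer: (90.0400, 93.9600)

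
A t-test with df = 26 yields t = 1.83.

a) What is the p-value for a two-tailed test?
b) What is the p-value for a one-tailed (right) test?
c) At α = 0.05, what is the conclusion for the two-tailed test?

Using t-distribution with df = 26:
a) Two-tailed: p = 2×P(T > 1.83) = 0.0787
b) One-tailed: p = P(T > 1.83) = 0.0394
c) 0.0787 ≥ 0.05, fail to reject H₀

Answer: a) 0.0787, b) 0.0394, c) fail to reject H₀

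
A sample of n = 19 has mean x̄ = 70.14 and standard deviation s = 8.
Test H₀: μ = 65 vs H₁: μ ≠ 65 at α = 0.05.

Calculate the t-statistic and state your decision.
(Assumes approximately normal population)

df = n - 1 = 18
SE = s/√n = 8/√19 = 1.8353
t = (x̄ - μ₀)/SE = (70.14 - 65)/1.8353 = 2.8006
Critical value: t_{0.025,18} = ±2.101
p-value ≈ 0.0118
Decision: reject H₀

Answer: t = 2.8006, reject H₀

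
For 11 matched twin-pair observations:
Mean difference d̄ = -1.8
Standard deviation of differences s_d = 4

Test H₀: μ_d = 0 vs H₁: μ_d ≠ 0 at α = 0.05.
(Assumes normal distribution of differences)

df = n - 1 = 10
SE = s_d/√n = 4/√11 = 1.2060
t = d̄/SE = -1.8/1.2060 = -1.4925
Critical value: t_{0.025,10} = ±2.228
p-value ≈ 0.1664
Decision: fail to reject H₀

Answer: t = -1.4925, fail to reject H₀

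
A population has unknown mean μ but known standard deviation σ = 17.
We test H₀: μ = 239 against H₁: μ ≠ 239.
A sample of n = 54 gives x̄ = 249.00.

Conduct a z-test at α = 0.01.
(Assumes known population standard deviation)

Answer: z = 4.3226, reject H₀

Derivation:
Standard error: SE = σ/√n = 17/√54 = 2.3134
z-statistic: z = (x̄ - μ₀)/SE = (249.00 - 239)/2.3134 = 4.3226
Critical value: ±2.576
p-value < 0.0001
Decision: reject H₀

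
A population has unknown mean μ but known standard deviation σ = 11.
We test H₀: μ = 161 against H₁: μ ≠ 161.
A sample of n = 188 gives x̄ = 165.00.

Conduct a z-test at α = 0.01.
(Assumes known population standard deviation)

Standard error: SE = σ/√n = 11/√188 = 0.8023
z-statistic: z = (x̄ - μ₀)/SE = (165.00 - 161)/0.8023 = 4.9857
Critical value: ±2.576
p-value < 0.0001
Decision: reject H₀

Answer: z = 4.9857, reject H₀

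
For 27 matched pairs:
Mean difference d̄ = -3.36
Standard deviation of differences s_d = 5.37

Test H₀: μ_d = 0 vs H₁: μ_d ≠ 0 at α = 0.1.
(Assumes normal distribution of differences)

Answer: t = -3.2511, reject H₀

Derivation:
df = n - 1 = 26
SE = s_d/√n = 5.37/√27 = 1.0335
t = d̄/SE = -3.36/1.0335 = -3.2511
Critical value: t_{0.05,26} = ±1.706
p-value ≈ 0.0032
Decision: reject H₀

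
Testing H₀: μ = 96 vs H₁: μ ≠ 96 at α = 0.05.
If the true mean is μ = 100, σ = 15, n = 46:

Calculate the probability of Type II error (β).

SE = σ/√n = 15/√46 = 2.2116
Critical values: μ₀ ± z_0.025×SE = 96 ± 1.960×2.2116
Acceptance region: (91.6653, 100.3347)
Under H₁ (μ = 100): z_high = (100.3347 - 100)/2.2116 = 0.1513, z_low = (91.6653 - 100)/2.2116 = -3.7686
β = P(not reject | H₁) = Φ(0.1513) - Φ(-3.7686) ≈ 0.5600

Answer: β ≈ 0.5600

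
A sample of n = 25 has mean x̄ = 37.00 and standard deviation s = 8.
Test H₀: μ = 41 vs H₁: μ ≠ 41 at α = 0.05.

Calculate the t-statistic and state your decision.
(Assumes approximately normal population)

Answer: t = -2.5000, reject H₀

Derivation:
df = n - 1 = 24
SE = s/√n = 8/√25 = 1.6000
t = (x̄ - μ₀)/SE = (37.00 - 41)/1.6000 = -2.5000
Critical value: t_{0.025,24} = ±2.064
p-value ≈ 0.0197
Decision: reject H₀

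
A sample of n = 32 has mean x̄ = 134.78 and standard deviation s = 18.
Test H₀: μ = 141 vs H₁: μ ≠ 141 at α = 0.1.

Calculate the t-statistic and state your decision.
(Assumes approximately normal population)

Answer: t = -1.9547, reject H₀

Derivation:
df = n - 1 = 31
SE = s/√n = 18/√32 = 3.1820
t = (x̄ - μ₀)/SE = (134.78 - 141)/3.1820 = -1.9547
Critical value: t_{0.05,31} = ±1.696
p-value ≈ 0.0597
Decision: reject H₀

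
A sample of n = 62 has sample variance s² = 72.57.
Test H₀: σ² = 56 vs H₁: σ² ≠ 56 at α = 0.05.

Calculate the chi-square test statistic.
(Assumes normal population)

df = n - 1 = 61
χ² = (n-1)s²/σ₀² = 61×72.57/56 = 79.0495
Critical values: χ²_{0.975,61} = 41.303, χ²_{0.025,61} = 84.476
Rejection region: χ² < 41.303 or χ² > 84.476
Decision: fail to reject H₀

Answer: χ² = 79.0495, fail to reject H₀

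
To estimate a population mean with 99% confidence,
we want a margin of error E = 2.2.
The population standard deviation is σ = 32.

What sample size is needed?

Answer: n = 1404

Derivation:
z_0.005 = 2.576
n = (z×σ/E)² = (2.576×32/2.2)²
n = 1403.9328
Round up: n = 1404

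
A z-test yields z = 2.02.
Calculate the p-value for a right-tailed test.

Answer: p-value ≈ 0.0217

Derivation:
For z = 2.02:
p = P(Z > 2.02) = 1 - Φ(2.02) = 0.0217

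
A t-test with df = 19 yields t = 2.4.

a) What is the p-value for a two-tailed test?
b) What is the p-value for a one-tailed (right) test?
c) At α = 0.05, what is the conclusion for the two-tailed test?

Using t-distribution with df = 19:
a) Two-tailed: p = 2×P(T > 2.4) = 0.0268
b) One-tailed: p = P(T > 2.4) = 0.0134
c) 0.0268 < 0.05, reject H₀

Answer: a) 0.0268, b) 0.0134, c) reject H₀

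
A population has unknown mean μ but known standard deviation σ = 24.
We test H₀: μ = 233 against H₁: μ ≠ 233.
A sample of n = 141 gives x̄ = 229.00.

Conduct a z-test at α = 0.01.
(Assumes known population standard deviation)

Answer: z = -1.9790, fail to reject H₀

Derivation:
Standard error: SE = σ/√n = 24/√141 = 2.0212
z-statistic: z = (x̄ - μ₀)/SE = (229.00 - 233)/2.0212 = -1.9790
Critical value: ±2.576
p-value = 0.0478
Decision: fail to reject H₀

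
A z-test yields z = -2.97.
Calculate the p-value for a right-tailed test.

For z = -2.97:
p = P(Z > -2.97) = 1 - Φ(-2.97) = 0.9985

Answer: p-value ≈ 0.9985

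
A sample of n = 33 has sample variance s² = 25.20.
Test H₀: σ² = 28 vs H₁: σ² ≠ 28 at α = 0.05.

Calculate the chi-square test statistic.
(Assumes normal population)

df = n - 1 = 32
χ² = (n-1)s²/σ₀² = 32×25.20/28 = 28.8000
Critical values: χ²_{0.975,32} = 18.291, χ²_{0.025,32} = 49.480
Rejection region: χ² < 18.291 or χ² > 49.480
Decision: fail to reject H₀

Answer: χ² = 28.8000, fail to reject H₀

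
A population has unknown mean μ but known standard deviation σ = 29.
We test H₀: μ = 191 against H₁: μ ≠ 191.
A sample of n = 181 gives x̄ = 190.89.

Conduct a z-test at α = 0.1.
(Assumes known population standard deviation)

Standard error: SE = σ/√n = 29/√181 = 2.1556
z-statistic: z = (x̄ - μ₀)/SE = (190.89 - 191)/2.1556 = -0.0510
Critical value: ±1.645
p-value = 0.9593
Decision: fail to reject H₀

Answer: z = -0.0510, fail to reject H₀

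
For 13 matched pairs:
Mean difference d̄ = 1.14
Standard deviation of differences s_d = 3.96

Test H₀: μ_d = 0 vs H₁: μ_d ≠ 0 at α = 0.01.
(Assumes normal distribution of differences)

Answer: t = 1.0380, fail to reject H₀

Derivation:
df = n - 1 = 12
SE = s_d/√n = 3.96/√13 = 1.0983
t = d̄/SE = 1.14/1.0983 = 1.0380
Critical value: t_{0.005,12} = ±3.055
p-value ≈ 0.3197
Decision: fail to reject H₀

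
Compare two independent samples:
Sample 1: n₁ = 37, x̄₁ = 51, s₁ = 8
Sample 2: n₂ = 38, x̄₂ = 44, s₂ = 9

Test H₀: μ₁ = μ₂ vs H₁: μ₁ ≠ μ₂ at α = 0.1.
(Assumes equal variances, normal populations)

Pooled variance: s²_p = [36×8² + 37×9²]/(73) = 72.6164
s_p = 8.5215
SE = s_p×√(1/n₁ + 1/n₂) = 8.5215×√(1/37 + 1/38) = 1.9681
t = (x̄₁ - x̄₂)/SE = (51 - 44)/1.9681 = 3.5567
df = 73, t-critical = ±1.666
Decision: reject H₀

Answer: t = 3.5567, reject H₀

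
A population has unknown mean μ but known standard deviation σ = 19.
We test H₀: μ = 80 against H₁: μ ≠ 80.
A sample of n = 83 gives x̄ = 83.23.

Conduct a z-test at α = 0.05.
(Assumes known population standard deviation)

Standard error: SE = σ/√n = 19/√83 = 2.0855
z-statistic: z = (x̄ - μ₀)/SE = (83.23 - 80)/2.0855 = 1.5488
Critical value: ±1.960
p-value = 0.1214
Decision: fail to reject H₀

Answer: z = 1.5488, fail to reject H₀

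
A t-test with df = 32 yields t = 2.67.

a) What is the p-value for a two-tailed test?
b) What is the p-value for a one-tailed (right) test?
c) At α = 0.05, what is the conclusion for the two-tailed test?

Answer: a) 0.0118, b) 0.0059, c) reject H₀

Derivation:
Using t-distribution with df = 32:
a) Two-tailed: p = 2×P(T > 2.67) = 0.0118
b) One-tailed: p = P(T > 2.67) = 0.0059
c) 0.0118 < 0.05, reject H₀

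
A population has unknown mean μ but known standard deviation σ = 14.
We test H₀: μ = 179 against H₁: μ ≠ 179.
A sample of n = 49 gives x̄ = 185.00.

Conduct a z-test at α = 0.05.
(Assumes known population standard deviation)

Standard error: SE = σ/√n = 14/√49 = 2.0000
z-statistic: z = (x̄ - μ₀)/SE = (185.00 - 179)/2.0000 = 3.0000
Critical value: ±1.960
p-value = 0.0027
Decision: reject H₀

Answer: z = 3.0000, reject H₀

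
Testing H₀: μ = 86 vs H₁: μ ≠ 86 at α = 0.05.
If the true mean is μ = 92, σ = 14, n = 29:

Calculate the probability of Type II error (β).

SE = σ/√n = 14/√29 = 2.5997
Critical values: μ₀ ± z_0.025×SE = 86 ± 1.960×2.5997
Acceptance region: (80.9046, 91.0954)
Under H₁ (μ = 92): z_high = (91.0954 - 92)/2.5997 = -0.3480, z_low = (80.9046 - 92)/2.5997 = -4.2680
β = P(not reject | H₁) = Φ(-0.3480) - Φ(-4.2680) ≈ 0.3639

Answer: β ≈ 0.3639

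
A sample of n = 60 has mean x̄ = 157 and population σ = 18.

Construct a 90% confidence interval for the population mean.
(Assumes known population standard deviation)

Answer: (153.1773, 160.8227)

Derivation:
Confidence level: 90%, α = 0.1
z_0.05 = 1.645
SE = σ/√n = 18/√60 = 2.3238
Margin of error = 1.645 × 2.3238 = 3.8227
CI: x̄ ± margin = 157 ± 3.8227
CI: (153.1773, 160.8227)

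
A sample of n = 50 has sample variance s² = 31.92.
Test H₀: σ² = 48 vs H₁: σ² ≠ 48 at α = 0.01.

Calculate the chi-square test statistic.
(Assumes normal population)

df = n - 1 = 49
χ² = (n-1)s²/σ₀² = 49×31.92/48 = 32.5850
Critical values: χ²_{0.995,49} = 27.249, χ²_{0.005,49} = 78.231
Rejection region: χ² < 27.249 or χ² > 78.231
Decision: fail to reject H₀

Answer: χ² = 32.5850, fail to reject H₀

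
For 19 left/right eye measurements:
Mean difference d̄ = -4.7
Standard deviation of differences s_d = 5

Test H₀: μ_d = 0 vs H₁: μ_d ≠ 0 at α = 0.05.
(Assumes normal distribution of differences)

Answer: t = -4.0973, reject H₀

Derivation:
df = n - 1 = 18
SE = s_d/√n = 5/√19 = 1.1471
t = d̄/SE = -4.7/1.1471 = -4.0973
Critical value: t_{0.025,18} = ±2.101
p-value ≈ 0.0007
Decision: reject H₀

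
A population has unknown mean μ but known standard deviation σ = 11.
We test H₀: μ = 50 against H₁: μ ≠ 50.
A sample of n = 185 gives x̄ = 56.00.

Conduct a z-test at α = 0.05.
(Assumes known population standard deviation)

Standard error: SE = σ/√n = 11/√185 = 0.8087
z-statistic: z = (x̄ - μ₀)/SE = (56.00 - 50)/0.8087 = 7.4193
Critical value: ±1.960
p-value < 0.0001
Decision: reject H₀

Answer: z = 7.4193, reject H₀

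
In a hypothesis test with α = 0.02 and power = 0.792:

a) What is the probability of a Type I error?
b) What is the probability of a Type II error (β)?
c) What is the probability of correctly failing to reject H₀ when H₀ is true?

a) Type I error probability = α = 0.02
b) Power = P(reject H₀ | H₁ true) = 1 - β = 0.792, so Type II error probability = β = 1 - Power = 0.208
c) P(fail to reject H₀ | H₀ true) = 1 - α = 0.98

Answer: a) 0.02, b) 0.208, c) 0.98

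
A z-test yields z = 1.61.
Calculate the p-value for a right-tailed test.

For z = 1.61:
p = P(Z > 1.61) = 1 - Φ(1.61) = 0.0537

Answer: p-value ≈ 0.0537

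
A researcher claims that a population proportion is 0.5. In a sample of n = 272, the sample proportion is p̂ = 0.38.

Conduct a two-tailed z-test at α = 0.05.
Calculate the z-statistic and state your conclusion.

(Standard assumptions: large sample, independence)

Answer: z = -3.9582, reject H₀

Derivation:
H₀: p = 0.5, H₁: p ≠ 0.5
Standard error: SE = √(p₀(1-p₀)/n) = √(0.5×0.5/272) = 0.030317
z-statistic: z = (p̂ - p₀)/SE = (0.38 - 0.5)/0.030317 = -3.9582
Critical value: z_0.025 = ±1.960
p-value = 0.0001
Decision: reject H₀ at α = 0.05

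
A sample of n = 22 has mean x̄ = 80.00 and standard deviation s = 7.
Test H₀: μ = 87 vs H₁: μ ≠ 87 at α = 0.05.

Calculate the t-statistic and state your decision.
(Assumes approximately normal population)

df = n - 1 = 21
SE = s/√n = 7/√22 = 1.4924
t = (x̄ - μ₀)/SE = (80.00 - 87)/1.4924 = -4.6904
Critical value: t_{0.025,21} = ±2.080
p-value ≈ 0.0001
Decision: reject H₀

Answer: t = -4.6904, reject H₀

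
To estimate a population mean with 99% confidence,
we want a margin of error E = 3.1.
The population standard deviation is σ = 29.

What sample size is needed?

z_0.005 = 2.576
n = (z×σ/E)² = (2.576×29/3.1)²
n = 580.7167
Round up: n = 581

Answer: n = 581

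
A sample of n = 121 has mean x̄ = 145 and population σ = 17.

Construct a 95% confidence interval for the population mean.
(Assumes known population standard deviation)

Confidence level: 95%, α = 0.05
z_0.025 = 1.960
SE = σ/√n = 17/√121 = 1.5455
Margin of error = 1.960 × 1.5455 = 3.0292
CI: x̄ ± margin = 145 ± 3.0292
CI: (141.9708, 148.0292)

Answer: (141.9708, 148.0292)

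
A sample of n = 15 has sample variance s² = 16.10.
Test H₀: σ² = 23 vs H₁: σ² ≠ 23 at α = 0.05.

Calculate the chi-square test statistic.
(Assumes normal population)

df = n - 1 = 14
χ² = (n-1)s²/σ₀² = 14×16.10/23 = 9.8000
Critical values: χ²_{0.975,14} = 5.629, χ²_{0.025,14} = 26.119
Rejection region: χ² < 5.629 or χ² > 26.119
Decision: fail to reject H₀

Answer: χ² = 9.8000, fail to reject H₀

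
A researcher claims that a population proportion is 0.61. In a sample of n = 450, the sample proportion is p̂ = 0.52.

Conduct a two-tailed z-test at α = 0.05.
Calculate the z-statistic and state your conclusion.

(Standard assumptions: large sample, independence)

Answer: z = -3.9142, reject H₀

Derivation:
H₀: p = 0.61, H₁: p ≠ 0.61
Standard error: SE = √(p₀(1-p₀)/n) = √(0.61×0.39/450) = 0.022993
z-statistic: z = (p̂ - p₀)/SE = (0.52 - 0.61)/0.022993 = -3.9142
Critical value: z_0.025 = ±1.960
p-value = 0.0001
Decision: reject H₀ at α = 0.05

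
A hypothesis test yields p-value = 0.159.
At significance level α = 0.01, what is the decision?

Compare p-value to α:
0.159 ≥ 0.01
Decision: fail to reject H₀

Answer: fail to reject H₀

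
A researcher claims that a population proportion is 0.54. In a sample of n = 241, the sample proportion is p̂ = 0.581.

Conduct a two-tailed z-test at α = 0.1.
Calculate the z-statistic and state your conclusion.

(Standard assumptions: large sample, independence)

Answer: z = 1.2771, fail to reject H₀

Derivation:
H₀: p = 0.54, H₁: p ≠ 0.54
Standard error: SE = √(p₀(1-p₀)/n) = √(0.54×0.46/241) = 0.032105
z-statistic: z = (p̂ - p₀)/SE = (0.581 - 0.54)/0.032105 = 1.2771
Critical value: z_0.05 = ±1.645
p-value = 0.2016
Decision: fail to reject H₀ at α = 0.1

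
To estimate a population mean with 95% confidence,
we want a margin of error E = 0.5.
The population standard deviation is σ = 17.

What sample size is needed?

Answer: n = 4441

Derivation:
z_0.025 = 1.960
n = (z×σ/E)² = (1.960×17/0.5)²
n = 4440.8896
Round up: n = 4441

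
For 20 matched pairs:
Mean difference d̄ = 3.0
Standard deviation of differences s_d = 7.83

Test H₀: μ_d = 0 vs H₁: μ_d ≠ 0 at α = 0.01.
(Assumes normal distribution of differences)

Answer: t = 1.7135, fail to reject H₀

Derivation:
df = n - 1 = 19
SE = s_d/√n = 7.83/√20 = 1.7508
t = d̄/SE = 3.0/1.7508 = 1.7135
Critical value: t_{0.005,19} = ±2.861
p-value ≈ 0.1029
Decision: fail to reject H₀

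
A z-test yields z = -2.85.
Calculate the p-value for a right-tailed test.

Answer: p-value ≈ 0.9978

Derivation:
For z = -2.85:
p = P(Z > -2.85) = 1 - Φ(-2.85) = 0.9978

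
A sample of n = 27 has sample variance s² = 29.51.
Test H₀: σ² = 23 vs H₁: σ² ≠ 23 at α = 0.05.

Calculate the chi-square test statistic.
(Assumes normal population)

Answer: χ² = 33.3591, fail to reject H₀

Derivation:
df = n - 1 = 26
χ² = (n-1)s²/σ₀² = 26×29.51/23 = 33.3591
Critical values: χ²_{0.975,26} = 13.844, χ²_{0.025,26} = 41.923
Rejection region: χ² < 13.844 or χ² > 41.923
Decision: fail to reject H₀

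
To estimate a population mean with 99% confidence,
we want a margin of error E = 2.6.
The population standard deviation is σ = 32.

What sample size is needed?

z_0.005 = 2.576
n = (z×σ/E)² = (2.576×32/2.6)²
n = 1005.1826
Round up: n = 1006

Answer: n = 1006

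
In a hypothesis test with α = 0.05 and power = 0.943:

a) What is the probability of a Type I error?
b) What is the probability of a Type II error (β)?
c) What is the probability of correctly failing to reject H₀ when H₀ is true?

Answer: a) 0.05, b) 0.057, c) 0.95

Derivation:
a) Type I error probability = α = 0.05
b) Power = P(reject H₀ | H₁ true) = 1 - β = 0.943, so Type II error probability = β = 1 - Power = 0.057
c) P(fail to reject H₀ | H₀ true) = 1 - α = 0.95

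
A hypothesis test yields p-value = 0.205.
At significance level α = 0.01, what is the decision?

Answer: fail to reject H₀

Derivation:
Compare p-value to α:
0.205 ≥ 0.01
Decision: fail to reject H₀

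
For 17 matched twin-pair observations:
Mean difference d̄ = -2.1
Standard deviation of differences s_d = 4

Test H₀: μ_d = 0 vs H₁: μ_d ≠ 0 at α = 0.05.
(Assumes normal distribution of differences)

Answer: t = -2.1647, reject H₀

Derivation:
df = n - 1 = 16
SE = s_d/√n = 4/√17 = 0.9701
t = d̄/SE = -2.1/0.9701 = -2.1647
Critical value: t_{0.025,16} = ±2.120
p-value ≈ 0.0459
Decision: reject H₀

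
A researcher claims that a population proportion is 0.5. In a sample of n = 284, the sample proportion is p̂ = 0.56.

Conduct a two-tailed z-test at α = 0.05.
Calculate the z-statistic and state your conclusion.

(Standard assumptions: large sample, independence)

H₀: p = 0.5, H₁: p ≠ 0.5
Standard error: SE = √(p₀(1-p₀)/n) = √(0.5×0.5/284) = 0.029670
z-statistic: z = (p̂ - p₀)/SE = (0.56 - 0.5)/0.029670 = 2.0222
Critical value: z_0.025 = ±1.960
p-value = 0.0432
Decision: reject H₀ at α = 0.05

Answer: z = 2.0222, reject H₀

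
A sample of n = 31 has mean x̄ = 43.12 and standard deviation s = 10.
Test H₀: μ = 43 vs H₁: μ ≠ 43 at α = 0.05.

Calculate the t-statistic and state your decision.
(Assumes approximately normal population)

df = n - 1 = 30
SE = s/√n = 10/√31 = 1.7961
t = (x̄ - μ₀)/SE = (43.12 - 43)/1.7961 = 0.0668
Critical value: t_{0.025,30} = ±2.042
p-value ≈ 0.9472
Decision: fail to reject H₀

Answer: t = 0.0668, fail to reject H₀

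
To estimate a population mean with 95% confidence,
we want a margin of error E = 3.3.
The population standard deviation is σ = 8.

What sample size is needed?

z_0.025 = 1.960
n = (z×σ/E)² = (1.960×8/3.3)²
n = 22.5769
Round up: n = 23

Answer: n = 23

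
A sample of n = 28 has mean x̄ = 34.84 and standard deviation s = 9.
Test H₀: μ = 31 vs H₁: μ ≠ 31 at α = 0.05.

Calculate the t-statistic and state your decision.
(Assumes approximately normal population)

Answer: t = 2.2578, reject H₀

Derivation:
df = n - 1 = 27
SE = s/√n = 9/√28 = 1.7008
t = (x̄ - μ₀)/SE = (34.84 - 31)/1.7008 = 2.2578
Critical value: t_{0.025,27} = ±2.052
p-value ≈ 0.0323
Decision: reject H₀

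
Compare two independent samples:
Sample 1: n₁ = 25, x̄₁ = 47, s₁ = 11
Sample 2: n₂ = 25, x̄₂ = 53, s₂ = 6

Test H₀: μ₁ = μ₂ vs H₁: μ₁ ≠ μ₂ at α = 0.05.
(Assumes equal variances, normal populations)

Pooled variance: s²_p = [24×11² + 24×6²]/(48) = 78.5000
s_p = 8.8600
SE = s_p×√(1/n₁ + 1/n₂) = 8.8600×√(1/25 + 1/25) = 2.5060
t = (x̄₁ - x̄₂)/SE = (47 - 53)/2.5060 = -2.3943
df = 48, t-critical = ±2.011
Decision: reject H₀

Answer: t = -2.3943, reject H₀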